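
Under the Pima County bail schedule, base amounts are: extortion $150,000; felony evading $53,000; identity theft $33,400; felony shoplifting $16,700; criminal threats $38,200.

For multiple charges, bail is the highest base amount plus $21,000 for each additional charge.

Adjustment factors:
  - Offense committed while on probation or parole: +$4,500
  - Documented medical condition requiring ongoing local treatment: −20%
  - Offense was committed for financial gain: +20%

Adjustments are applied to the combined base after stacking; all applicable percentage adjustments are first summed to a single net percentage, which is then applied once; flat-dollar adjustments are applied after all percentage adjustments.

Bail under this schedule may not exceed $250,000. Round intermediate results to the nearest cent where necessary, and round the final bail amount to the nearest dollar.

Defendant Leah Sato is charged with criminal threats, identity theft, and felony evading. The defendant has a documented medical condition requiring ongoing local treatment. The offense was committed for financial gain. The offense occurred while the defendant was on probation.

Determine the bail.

Base amounts from the schedule: criminal threats $38,200; identity theft $33,400; felony evading $53,000.
Stacking rule: highest base plus $21,000 per additional charge. Highest is felony evading at $53,000; 2 additional charges → +$42,000. Combined base = $95,000.
Net percentage adjustment: −20% +20% = +0%. $95,000 × 1 = $95,000.
Offense committed while on probation or parole (+$4,500 flat): $95,000 + $4,500 = $99,500.
$99,500 is within the $250,000 maximum.

$99,500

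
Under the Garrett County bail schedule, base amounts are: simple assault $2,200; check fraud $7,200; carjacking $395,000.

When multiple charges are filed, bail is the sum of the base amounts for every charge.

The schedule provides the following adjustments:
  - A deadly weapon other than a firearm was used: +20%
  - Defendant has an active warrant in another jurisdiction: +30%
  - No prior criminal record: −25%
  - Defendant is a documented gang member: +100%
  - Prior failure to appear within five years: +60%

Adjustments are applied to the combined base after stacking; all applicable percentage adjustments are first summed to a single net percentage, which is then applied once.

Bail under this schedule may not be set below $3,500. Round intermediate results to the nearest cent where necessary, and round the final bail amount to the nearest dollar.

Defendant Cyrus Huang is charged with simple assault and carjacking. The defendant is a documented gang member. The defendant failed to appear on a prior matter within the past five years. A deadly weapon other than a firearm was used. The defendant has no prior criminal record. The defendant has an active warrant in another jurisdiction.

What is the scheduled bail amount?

Base amounts from the schedule: simple assault $2,200; carjacking $395,000.
Stacking rule: sum of all bases. $2,200 + $395,000 = $397,200.
Net percentage adjustment: +20% +30% −25% +100% +60% = +185%. $397,200 × 2.85 = $1,132,020.
$1,132,020 is at or above the $3,500 minimum.

$1,132,020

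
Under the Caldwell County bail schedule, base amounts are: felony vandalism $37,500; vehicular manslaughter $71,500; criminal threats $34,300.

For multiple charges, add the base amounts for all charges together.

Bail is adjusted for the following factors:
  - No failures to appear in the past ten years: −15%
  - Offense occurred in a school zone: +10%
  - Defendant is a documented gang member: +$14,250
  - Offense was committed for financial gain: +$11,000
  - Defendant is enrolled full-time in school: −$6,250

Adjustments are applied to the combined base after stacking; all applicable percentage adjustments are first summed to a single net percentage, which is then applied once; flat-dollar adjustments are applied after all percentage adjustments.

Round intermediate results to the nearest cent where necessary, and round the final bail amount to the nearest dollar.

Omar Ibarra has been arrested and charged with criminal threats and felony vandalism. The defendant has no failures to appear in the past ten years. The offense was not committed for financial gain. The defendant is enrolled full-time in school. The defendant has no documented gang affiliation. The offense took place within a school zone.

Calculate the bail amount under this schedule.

Base amounts from the schedule: criminal threats $34,300; felony vandalism $37,500.
Stacking rule: sum of all bases. $34,300 + $37,500 = $71,800.
Net percentage adjustment: −15% +10% = −5%. $71,800 × 0.95 = $68,210.
Defendant is enrolled full-time in school (−$6,250 flat): $68,210 − $6,250 = $61,960.

$61,960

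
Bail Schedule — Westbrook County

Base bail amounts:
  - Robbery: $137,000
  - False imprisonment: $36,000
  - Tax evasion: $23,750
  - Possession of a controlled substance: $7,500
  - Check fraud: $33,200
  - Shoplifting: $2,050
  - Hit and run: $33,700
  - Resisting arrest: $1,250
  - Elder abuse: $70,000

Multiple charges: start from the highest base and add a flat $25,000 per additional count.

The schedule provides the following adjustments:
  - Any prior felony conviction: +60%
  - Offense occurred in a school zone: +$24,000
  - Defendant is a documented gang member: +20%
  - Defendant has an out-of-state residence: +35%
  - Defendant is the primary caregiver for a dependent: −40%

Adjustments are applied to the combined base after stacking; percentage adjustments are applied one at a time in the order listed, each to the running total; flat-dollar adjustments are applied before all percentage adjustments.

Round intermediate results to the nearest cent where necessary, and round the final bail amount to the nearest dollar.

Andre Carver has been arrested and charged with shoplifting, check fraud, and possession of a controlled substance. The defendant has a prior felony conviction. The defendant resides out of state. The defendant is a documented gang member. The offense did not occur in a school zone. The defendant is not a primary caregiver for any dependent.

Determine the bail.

$215,654

Base amounts from the schedule: shoplifting $2,050; check fraud $33,200; possession of a controlled substance $7,500.
Stacking rule: highest base plus $25,000 per additional charge. Highest is check fraud at $33,200; 2 additional charges → +$50,000. Combined base = $83,200.
Any prior felony conviction (+60%): $83,200 × 1.6 = $133,120.
Defendant is a documented gang member (+20%): $133,120 × 1.2 = $159,744.
Defendant has an out-of-state residence (+35%): $159,744 × 1.35 = $215,654.40.
Rounded to the nearest dollar: $215,654.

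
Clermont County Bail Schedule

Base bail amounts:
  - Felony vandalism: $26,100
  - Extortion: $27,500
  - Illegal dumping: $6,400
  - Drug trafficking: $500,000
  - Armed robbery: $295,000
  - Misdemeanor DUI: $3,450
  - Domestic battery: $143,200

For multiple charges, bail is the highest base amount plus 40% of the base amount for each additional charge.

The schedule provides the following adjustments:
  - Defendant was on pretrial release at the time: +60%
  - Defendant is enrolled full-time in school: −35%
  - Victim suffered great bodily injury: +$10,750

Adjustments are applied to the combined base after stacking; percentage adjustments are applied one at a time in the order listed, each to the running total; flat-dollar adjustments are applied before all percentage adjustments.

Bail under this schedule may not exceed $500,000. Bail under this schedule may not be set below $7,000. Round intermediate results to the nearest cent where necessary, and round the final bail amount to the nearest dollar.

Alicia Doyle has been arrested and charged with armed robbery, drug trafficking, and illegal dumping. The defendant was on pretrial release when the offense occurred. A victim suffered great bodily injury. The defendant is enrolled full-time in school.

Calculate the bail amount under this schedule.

$500,000

Base amounts from the schedule: armed robbery $295,000; drug trafficking $500,000; illegal dumping $6,400.
Stacking rule: highest base plus 40% of each additional charge. Highest is drug trafficking at $500,000. Additional: $295,000 × 40% = $118,000; $6,400 × 40% = $2,560. Combined base = $500,000 + $120,560 = $620,560.
Victim suffered great bodily injury (+$10,750 flat): $620,560 + $10,750 = $631,310.
Defendant was on pretrial release at the time (+60%): $631,310 × 1.6 = $1,010,096.
Defendant is enrolled full-time in school (−35%): $1,010,096 × 0.65 = $656,562.40.
Result $656,562.40 exceeds the maximum of $500,000; bail is capped at $500,000.
$500,000 is at or above the $7,000 minimum.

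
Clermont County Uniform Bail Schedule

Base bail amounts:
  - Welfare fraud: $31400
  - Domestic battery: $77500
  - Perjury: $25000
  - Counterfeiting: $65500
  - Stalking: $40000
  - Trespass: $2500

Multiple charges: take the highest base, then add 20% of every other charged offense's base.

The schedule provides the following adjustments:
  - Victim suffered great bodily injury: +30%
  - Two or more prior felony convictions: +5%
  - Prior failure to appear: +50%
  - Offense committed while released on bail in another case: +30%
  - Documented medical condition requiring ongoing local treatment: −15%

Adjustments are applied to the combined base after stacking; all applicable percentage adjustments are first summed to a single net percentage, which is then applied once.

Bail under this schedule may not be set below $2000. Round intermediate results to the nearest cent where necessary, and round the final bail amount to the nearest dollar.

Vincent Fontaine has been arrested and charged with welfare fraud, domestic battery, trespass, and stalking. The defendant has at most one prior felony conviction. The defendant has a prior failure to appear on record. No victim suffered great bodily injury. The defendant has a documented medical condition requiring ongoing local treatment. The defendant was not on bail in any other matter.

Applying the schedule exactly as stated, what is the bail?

$124578

Base amounts from the schedule: welfare fraud $31400; domestic battery $77500; trespass $2500; stalking $40000.
Stacking rule: highest base plus 20% of each additional charge. Highest is domestic battery at $77500. Additional: $31400 × 20% = $6280; $2500 × 20% = $500; $40000 × 20% = $8000. Combined base = $77500 + $14780 = $92280.
Net percentage adjustment: +50% −15% = +35%. $92280 × 1.35 = $124578.
$124578 is at or above the $2000 minimum.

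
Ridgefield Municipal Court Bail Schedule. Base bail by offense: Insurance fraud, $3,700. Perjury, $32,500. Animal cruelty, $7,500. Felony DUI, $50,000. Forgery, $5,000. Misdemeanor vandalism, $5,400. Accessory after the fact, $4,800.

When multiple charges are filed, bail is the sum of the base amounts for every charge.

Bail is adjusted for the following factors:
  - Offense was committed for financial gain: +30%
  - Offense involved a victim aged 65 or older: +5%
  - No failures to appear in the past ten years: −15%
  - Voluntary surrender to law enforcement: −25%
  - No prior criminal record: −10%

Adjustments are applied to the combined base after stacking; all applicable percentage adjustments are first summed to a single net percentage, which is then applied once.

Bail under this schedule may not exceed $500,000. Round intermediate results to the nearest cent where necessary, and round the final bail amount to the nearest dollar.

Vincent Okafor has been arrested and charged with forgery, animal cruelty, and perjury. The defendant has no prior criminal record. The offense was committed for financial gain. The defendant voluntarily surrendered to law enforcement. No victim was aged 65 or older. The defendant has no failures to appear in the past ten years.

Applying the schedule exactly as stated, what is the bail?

Base amounts from the schedule: forgery $5,000; animal cruelty $7,500; perjury $32,500.
Stacking rule: sum of all bases. $5,000 + $7,500 + $32,500 = $45,000.
Net percentage adjustment: +30% −15% −25% −10% = −20%. $45,000 × 0.8 = $36,000.
$36,000 is within the $500,000 maximum.

$36,000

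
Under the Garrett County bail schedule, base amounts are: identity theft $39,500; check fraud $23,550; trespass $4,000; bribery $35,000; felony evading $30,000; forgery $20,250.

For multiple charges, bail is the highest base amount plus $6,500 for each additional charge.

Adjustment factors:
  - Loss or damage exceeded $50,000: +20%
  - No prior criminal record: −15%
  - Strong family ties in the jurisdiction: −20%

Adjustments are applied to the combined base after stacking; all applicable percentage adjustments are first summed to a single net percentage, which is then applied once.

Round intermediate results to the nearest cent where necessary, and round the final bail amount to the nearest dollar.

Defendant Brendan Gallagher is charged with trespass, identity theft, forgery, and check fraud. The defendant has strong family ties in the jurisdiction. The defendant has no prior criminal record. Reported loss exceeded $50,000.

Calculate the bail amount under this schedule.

Base amounts from the schedule: trespass $4,000; identity theft $39,500; forgery $20,250; check fraud $23,550.
Stacking rule: highest base plus $6,500 per additional charge. Highest is identity theft at $39,500; 3 additional charges → +$19,500. Combined base = $59,000.
Net percentage adjustment: +20% −15% −20% = −15%. $59,000 × 0.85 = $50,150.

$50,150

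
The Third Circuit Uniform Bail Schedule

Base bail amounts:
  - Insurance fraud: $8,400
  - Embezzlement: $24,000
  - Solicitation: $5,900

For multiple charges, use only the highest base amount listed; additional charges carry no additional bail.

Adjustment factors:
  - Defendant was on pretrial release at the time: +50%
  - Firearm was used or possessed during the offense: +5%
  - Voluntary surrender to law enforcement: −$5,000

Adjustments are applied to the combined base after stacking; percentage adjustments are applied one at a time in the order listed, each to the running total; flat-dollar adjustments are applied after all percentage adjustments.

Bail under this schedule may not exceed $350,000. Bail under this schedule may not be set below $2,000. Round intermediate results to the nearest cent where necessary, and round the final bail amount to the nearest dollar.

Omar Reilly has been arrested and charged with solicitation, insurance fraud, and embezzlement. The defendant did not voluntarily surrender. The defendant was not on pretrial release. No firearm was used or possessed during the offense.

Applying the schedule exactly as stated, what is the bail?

$24,000

Base amounts from the schedule: solicitation $5,900; insurance fraud $8,400; embezzlement $24,000.
Stacking rule: use the highest base only. Highest is embezzlement at $24,000. Combined base = $24,000.
No adjustment factors apply to this defendant.
$24,000 is within the $350,000 maximum.
$24,000 is at or above the $2,000 minimum.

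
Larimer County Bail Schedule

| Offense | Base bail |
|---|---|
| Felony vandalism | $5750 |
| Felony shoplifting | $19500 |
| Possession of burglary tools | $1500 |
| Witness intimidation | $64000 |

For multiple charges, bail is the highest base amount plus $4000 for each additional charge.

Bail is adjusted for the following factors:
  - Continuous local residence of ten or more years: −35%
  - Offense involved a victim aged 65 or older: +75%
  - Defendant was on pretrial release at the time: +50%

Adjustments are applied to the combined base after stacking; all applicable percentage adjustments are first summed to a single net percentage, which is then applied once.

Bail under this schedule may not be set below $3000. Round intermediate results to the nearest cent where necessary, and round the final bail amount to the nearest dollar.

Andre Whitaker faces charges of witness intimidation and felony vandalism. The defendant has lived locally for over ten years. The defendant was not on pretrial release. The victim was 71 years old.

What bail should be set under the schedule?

$95200

Base amounts from the schedule: witness intimidation $64000; felony vandalism $5750.
Stacking rule: highest base plus $4000 per additional charge. Highest is witness intimidation at $64000; 1 additional charge → +$4000. Combined base = $68000.
Net percentage adjustment: −35% +75% = +40%. $68000 × 1.4 = $95200.
$95200 is at or above the $3000 minimum.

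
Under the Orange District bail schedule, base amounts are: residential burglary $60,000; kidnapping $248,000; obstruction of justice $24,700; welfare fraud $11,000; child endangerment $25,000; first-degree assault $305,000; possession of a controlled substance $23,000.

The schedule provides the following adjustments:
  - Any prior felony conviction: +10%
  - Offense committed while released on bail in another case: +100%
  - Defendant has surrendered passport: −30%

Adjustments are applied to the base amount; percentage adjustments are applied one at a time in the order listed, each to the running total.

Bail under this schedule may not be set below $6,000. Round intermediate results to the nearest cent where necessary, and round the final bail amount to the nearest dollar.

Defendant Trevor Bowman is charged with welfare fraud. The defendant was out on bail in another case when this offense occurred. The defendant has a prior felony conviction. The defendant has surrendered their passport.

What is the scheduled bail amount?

Base amounts from the schedule: welfare fraud $11,000.
Single charge. Combined base = $11,000.
Any prior felony conviction (+10%): $11,000 × 1.1 = $12,100.
Offense committed while released on bail in another case (+100%): $12,100 × 2 = $24,200.
Defendant has surrendered passport (−30%): $24,200 × 0.7 = $16,940.
$16,940 is at or above the $6,000 minimum.

$16,940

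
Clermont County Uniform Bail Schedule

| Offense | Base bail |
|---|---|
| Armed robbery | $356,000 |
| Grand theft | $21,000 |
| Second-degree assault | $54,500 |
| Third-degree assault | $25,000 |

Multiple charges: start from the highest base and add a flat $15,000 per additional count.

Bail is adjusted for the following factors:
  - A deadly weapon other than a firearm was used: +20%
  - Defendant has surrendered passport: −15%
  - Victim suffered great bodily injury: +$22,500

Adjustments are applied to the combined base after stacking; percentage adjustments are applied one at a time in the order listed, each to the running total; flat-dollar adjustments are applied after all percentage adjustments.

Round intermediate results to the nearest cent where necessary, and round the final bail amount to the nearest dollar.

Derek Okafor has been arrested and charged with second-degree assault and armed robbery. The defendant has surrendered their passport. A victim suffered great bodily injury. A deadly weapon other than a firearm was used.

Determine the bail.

Base amounts from the schedule: second-degree assault $54,500; armed robbery $356,000.
Stacking rule: highest base plus $15,000 per additional charge. Highest is armed robbery at $356,000; 1 additional charge → +$15,000. Combined base = $371,000.
A deadly weapon other than a firearm was used (+20%): $371,000 × 1.2 = $445,200.
Defendant has surrendered passport (−15%): $445,200 × 0.85 = $378,420.
Victim suffered great bodily injury (+$22,500 flat): $378,420 + $22,500 = $400,920.

$400,920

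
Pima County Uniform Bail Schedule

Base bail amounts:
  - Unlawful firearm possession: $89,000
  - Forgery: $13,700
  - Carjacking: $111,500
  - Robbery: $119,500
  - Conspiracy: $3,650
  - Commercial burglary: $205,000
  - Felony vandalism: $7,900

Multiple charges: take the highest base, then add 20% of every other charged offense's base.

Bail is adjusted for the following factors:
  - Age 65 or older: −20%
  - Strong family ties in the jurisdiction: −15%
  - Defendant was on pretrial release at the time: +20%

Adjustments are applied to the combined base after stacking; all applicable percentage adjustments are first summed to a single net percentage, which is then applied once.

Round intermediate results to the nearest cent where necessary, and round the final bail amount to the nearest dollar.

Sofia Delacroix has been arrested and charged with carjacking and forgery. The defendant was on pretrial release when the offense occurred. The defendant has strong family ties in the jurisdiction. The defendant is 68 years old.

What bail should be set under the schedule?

Base amounts from the schedule: carjacking $111,500; forgery $13,700.
Stacking rule: highest base plus 20% of each additional charge. Highest is carjacking at $111,500. Additional: $13,700 × 20% = $2,740. Combined base = $111,500 + $2,740 = $114,240.
Net percentage adjustment: −20% −15% +20% = −15%. $114,240 × 0.85 = $97,104.

$97,104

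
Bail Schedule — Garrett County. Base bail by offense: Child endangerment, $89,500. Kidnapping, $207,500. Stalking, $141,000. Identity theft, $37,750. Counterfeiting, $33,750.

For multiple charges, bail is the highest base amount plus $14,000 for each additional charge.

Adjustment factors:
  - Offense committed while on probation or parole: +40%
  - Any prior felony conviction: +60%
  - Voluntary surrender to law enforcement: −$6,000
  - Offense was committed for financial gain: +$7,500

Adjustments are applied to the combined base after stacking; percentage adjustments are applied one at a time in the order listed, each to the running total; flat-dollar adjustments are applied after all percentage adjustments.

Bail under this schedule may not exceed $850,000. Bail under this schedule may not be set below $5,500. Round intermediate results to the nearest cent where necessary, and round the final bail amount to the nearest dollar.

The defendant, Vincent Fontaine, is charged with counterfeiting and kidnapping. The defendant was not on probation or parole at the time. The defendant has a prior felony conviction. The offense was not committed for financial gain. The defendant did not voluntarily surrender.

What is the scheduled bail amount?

$354,400

Base amounts from the schedule: counterfeiting $33,750; kidnapping $207,500.
Stacking rule: highest base plus $14,000 per additional charge. Highest is kidnapping at $207,500; 1 additional charge → +$14,000. Combined base = $221,500.
Any prior felony conviction (+60%): $221,500 × 1.6 = $354,400.
$354,400 is within the $850,000 maximum.
$354,400 is at or above the $5,500 minimum.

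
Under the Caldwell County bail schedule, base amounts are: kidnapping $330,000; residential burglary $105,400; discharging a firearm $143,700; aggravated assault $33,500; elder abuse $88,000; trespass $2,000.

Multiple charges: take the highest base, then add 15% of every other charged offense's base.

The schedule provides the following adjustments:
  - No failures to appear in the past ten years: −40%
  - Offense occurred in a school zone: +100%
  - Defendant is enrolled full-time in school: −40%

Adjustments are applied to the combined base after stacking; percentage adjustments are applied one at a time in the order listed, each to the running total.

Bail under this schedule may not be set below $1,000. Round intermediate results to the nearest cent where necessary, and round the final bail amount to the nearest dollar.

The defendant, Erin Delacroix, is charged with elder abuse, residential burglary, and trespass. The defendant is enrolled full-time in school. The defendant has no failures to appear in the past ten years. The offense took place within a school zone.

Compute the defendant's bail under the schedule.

Base amounts from the schedule: elder abuse $88,000; residential burglary $105,400; trespass $2,000.
Stacking rule: highest base plus 15% of each additional charge. Highest is residential burglary at $105,400. Additional: $88,000 × 15% = $13,200; $2,000 × 15% = $300. Combined base = $105,400 + $13,500 = $118,900.
No failures to appear in the past ten years (−40%): $118,900 × 0.6 = $71,340.
Offense occurred in a school zone (+100%): $71,340 × 2 = $142,680.
Defendant is enrolled full-time in school (−40%): $142,680 × 0.6 = $85,608.
$85,608 is at or above the $1,000 minimum.

$85,608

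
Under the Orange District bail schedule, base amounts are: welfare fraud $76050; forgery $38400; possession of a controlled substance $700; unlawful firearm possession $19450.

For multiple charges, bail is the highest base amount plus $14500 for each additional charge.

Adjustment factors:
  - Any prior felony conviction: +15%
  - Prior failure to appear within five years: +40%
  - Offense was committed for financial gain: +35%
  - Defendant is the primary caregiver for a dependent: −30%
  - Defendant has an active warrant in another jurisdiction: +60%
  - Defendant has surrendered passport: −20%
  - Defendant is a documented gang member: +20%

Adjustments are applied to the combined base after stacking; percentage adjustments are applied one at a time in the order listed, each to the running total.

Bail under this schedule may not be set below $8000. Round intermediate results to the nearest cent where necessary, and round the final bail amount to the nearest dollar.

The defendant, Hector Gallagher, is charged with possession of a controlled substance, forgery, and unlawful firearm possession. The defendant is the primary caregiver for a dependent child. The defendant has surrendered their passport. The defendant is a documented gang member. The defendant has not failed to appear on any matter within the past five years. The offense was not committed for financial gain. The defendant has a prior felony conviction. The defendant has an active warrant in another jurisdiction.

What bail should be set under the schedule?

$83339

Base amounts from the schedule: possession of a controlled substance $700; forgery $38400; unlawful firearm possession $19450.
Stacking rule: highest base plus $14500 per additional charge. Highest is forgery at $38400; 2 additional charges → +$29000. Combined base = $67400.
Any prior felony conviction (+15%): $67400 × 1.15 = $77510.
Defendant is the primary caregiver for a dependent (−30%): $77510 × 0.7 = $54257.
Defendant has an active warrant in another jurisdiction (+60%): $54257 × 1.6 = $86811.20.
Defendant has surrendered passport (−20%): $86811.20 × 0.8 = $69448.96.
Defendant is a documented gang member (+20%): $69448.96 × 1.2 = $83338.75.
$83338.75 is at or above the $8000 minimum.
Rounded to the nearest dollar: $83339.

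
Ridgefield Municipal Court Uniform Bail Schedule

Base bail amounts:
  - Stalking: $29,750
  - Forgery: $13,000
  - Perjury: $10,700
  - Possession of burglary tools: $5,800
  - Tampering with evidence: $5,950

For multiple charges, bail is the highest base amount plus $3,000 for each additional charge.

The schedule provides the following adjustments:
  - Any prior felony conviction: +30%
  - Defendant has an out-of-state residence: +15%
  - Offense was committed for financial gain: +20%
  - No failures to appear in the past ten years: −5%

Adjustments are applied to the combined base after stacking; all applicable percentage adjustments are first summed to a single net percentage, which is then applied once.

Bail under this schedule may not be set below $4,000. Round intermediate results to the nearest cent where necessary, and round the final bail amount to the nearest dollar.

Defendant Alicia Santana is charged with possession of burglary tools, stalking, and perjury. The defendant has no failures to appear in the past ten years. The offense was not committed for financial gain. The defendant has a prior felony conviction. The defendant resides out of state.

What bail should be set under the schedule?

$50,050

Base amounts from the schedule: possession of burglary tools $5,800; stalking $29,750; perjury $10,700.
Stacking rule: highest base plus $3,000 per additional charge. Highest is stalking at $29,750; 2 additional charges → +$6,000. Combined base = $35,750.
Net percentage adjustment: +30% +15% −5% = +40%. $35,750 × 1.4 = $50,050.
$50,050 is at or above the $4,000 minimum.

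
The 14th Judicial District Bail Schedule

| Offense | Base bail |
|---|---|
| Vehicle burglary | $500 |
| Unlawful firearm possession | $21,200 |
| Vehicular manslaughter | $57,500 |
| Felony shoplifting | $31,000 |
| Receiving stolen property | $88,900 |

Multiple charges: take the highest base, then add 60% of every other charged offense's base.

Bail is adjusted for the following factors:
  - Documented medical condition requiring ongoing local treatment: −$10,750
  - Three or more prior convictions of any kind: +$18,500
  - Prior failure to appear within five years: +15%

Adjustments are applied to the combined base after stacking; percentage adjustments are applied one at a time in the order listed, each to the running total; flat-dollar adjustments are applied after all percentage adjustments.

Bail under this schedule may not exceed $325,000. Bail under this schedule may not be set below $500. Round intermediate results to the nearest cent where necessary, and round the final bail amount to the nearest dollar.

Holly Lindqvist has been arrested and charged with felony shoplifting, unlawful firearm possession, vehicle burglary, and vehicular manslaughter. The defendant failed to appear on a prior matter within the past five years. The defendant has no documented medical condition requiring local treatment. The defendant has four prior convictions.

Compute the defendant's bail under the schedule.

$120,988

Base amounts from the schedule: felony shoplifting $31,000; unlawful firearm possession $21,200; vehicle burglary $500; vehicular manslaughter $57,500.
Stacking rule: highest base plus 60% of each additional charge. Highest is vehicular manslaughter at $57,500. Additional: $31,000 × 60% = $18,600; $21,200 × 60% = $12,720; $500 × 60% = $300. Combined base = $57,500 + $31,620 = $89,120.
Prior failure to appear within five years (+15%): $89,120 × 1.15 = $102,488.
Three or more prior convictions of any kind (+$18,500 flat): $102,488 + $18,500 = $120,988.
$120,988 is within the $325,000 maximum.
$120,988 is at or above the $500 minimum.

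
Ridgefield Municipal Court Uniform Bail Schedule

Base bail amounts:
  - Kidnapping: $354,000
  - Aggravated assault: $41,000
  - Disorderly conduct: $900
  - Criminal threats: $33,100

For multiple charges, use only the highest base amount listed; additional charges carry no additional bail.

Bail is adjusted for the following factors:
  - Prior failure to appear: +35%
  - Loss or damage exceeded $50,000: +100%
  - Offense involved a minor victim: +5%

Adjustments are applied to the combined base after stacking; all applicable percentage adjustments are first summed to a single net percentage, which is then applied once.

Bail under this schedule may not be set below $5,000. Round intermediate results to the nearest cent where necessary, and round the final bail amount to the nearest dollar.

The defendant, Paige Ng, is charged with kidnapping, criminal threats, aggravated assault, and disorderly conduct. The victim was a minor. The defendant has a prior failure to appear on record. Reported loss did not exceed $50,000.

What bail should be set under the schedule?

$495,600

Base amounts from the schedule: kidnapping $354,000; criminal threats $33,100; aggravated assault $41,000; disorderly conduct $900.
Stacking rule: use the highest base only. Highest is kidnapping at $354,000. Combined base = $354,000.
Net percentage adjustment: +35% +5% = +40%. $354,000 × 1.4 = $495,600.
$495,600 is at or above the $5,000 minimum.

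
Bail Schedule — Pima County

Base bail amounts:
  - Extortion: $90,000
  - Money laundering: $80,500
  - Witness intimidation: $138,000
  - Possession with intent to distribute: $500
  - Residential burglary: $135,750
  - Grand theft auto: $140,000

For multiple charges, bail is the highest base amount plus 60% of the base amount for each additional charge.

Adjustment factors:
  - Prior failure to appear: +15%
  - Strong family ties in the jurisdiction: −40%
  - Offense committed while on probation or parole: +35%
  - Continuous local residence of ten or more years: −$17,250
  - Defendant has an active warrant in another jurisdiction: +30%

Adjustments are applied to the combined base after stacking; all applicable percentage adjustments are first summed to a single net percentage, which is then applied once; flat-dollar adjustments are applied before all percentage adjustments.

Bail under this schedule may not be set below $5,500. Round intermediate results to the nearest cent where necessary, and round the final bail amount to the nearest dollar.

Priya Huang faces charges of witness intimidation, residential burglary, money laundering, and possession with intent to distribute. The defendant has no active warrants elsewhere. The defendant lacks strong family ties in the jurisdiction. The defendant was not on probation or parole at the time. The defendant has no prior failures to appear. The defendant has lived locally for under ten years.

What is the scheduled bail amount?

$268,050

Base amounts from the schedule: witness intimidation $138,000; residential burglary $135,750; money laundering $80,500; possession with intent to distribute $500.
Stacking rule: highest base plus 60% of each additional charge. Highest is witness intimidation at $138,000. Additional: $135,750 × 60% = $81,450; $80,500 × 60% = $48,300; $500 × 60% = $300. Combined base = $138,000 + $130,050 = $268,050.
No adjustment factors apply to this defendant.
$268,050 is at or above the $5,500 minimum.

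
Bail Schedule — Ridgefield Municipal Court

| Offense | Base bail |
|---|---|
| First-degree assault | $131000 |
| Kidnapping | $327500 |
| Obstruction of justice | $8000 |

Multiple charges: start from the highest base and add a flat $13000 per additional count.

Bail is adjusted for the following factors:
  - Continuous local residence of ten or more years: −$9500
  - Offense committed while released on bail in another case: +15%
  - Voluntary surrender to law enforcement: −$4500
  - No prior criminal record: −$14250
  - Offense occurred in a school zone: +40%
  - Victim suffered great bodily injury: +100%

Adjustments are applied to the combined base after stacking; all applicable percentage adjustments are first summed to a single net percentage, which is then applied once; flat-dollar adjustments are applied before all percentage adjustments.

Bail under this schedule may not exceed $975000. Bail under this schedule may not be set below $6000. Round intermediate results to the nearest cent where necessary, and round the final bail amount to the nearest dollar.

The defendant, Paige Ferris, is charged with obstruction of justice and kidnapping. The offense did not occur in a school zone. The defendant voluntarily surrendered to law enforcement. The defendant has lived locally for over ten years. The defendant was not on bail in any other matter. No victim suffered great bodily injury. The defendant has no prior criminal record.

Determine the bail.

Base amounts from the schedule: obstruction of justice $8000; kidnapping $327500.
Stacking rule: highest base plus $13000 per additional charge. Highest is kidnapping at $327500; 1 additional charge → +$13000. Combined base = $340500.
Continuous local residence of ten or more years (−$9500 flat): $340500 − $9500 = $331000.
Voluntary surrender to law enforcement (−$4500 flat): $331000 − $4500 = $326500.
No prior criminal record (−$14250 flat): $326500 − $14250 = $312250.
$312250 is within the $975000 maximum.
$312250 is at or above the $6000 minimum.

$312250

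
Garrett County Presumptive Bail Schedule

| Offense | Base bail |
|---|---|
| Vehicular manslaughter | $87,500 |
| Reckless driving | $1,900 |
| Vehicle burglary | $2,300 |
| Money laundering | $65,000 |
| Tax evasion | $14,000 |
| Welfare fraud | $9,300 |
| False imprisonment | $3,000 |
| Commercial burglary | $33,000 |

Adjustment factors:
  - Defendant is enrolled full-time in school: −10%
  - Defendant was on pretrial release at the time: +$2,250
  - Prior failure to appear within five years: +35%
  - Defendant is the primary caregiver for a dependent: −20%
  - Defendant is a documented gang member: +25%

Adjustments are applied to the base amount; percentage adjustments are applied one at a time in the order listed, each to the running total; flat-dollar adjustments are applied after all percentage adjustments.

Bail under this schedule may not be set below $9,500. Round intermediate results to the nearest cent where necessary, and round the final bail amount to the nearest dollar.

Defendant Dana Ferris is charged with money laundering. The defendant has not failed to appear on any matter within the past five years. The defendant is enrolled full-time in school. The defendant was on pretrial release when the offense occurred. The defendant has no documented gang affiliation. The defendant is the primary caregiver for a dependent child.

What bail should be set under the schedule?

$49,050

Base amounts from the schedule: money laundering $65,000.
Single charge. Combined base = $65,000.
Defendant is enrolled full-time in school (−10%): $65,000 × 0.9 = $58,500.
Defendant is the primary caregiver for a dependent (−20%): $58,500 × 0.8 = $46,800.
Defendant was on pretrial release at the time (+$2,250 flat): $46,800 + $2,250 = $49,050.
$49,050 is at or above the $9,500 minimum.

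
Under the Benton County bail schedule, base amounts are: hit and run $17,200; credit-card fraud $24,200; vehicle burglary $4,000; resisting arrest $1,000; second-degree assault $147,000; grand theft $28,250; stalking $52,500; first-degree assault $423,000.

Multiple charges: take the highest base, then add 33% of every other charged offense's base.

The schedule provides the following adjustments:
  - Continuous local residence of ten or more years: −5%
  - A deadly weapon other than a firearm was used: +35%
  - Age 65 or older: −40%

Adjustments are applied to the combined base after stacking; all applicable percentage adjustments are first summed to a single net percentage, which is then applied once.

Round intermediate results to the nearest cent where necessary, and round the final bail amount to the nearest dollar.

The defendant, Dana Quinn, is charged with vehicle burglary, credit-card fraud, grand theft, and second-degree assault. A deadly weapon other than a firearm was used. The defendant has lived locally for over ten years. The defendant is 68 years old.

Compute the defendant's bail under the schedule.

$149,066

Base amounts from the schedule: vehicle burglary $4,000; credit-card fraud $24,200; grand theft $28,250; second-degree assault $147,000.
Stacking rule: highest base plus 33% of each additional charge. Highest is second-degree assault at $147,000. Additional: $4,000 × 33% = $1,320; $24,200 × 33% = $7,986; $28,250 × 33% = $9,322.50. Combined base = $147,000 + $18,628.50 = $165,628.50.
Net percentage adjustment: −5% +35% −40% = −10%. $165,628.50 × 0.9 = $149,065.65.
Rounded to the nearest dollar: $149,066.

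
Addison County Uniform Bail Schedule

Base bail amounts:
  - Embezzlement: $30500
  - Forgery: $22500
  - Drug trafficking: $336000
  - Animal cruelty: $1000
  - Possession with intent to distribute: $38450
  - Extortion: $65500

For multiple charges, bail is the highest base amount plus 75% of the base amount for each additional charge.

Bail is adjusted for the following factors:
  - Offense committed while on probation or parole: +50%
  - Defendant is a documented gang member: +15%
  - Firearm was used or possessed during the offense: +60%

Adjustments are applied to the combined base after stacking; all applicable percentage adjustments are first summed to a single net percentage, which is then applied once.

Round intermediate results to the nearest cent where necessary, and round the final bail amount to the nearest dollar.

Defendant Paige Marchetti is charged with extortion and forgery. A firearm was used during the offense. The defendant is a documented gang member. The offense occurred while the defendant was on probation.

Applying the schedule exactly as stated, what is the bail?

Base amounts from the schedule: extortion $65500; forgery $22500.
Stacking rule: highest base plus 75% of each additional charge. Highest is extortion at $65500. Additional: $22500 × 75% = $16875. Combined base = $65500 + $16875 = $82375.
Net percentage adjustment: +50% +15% +60% = +125%. $82375 × 2.25 = $185343.75.
Rounded to the nearest dollar: $185344.

$185344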